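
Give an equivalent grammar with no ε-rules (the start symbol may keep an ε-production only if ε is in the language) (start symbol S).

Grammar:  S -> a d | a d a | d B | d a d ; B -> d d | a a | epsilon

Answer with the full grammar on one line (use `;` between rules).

Nullable nonterminals: {B}.
ε ∉ L(G), so no ε-production is kept.
For each production, add variants omitting each subset of nullable occurrences: S → d B gives d B | d.

S -> a d | a d a | d B | d | d a d; B -> d d | a a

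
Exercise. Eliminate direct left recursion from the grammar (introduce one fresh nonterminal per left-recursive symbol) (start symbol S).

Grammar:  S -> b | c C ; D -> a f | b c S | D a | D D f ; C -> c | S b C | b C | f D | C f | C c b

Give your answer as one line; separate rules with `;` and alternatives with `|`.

Directly left-recursive nonterminals: D, C.
For D: α = {a, D f}, β = {a f, b c S}. Rewrite as D → β D' and D' → α D' | ε.
For C: α = {f, c b}, β = {c, S b C, b C, f D}. Rewrite as C → β C' and C' → α C' | ε.

S -> b | c C; D -> a f D' | b c S D'; C -> c C' | S b C C' | b C C' | f D C'; D' -> a D' | D f D' | ε; C' -> f C' | c b C' | ε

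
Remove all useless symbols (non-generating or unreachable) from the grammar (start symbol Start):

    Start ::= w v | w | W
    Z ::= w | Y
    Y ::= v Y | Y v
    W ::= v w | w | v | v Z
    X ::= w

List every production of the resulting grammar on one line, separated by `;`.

Start ::= w v | w | W; Z ::= w; W ::= v w | w | v | v Z

Generating nonterminals: {Start, W, X, Z}.
Reachable from Start after that: {Start, W, Z}.
Removed useless symbols: {X, Y} and every production mentioning them.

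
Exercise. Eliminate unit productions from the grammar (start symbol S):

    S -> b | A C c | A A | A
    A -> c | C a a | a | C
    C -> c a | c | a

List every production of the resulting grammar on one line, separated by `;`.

S -> c a | c | a | b | A C c | A A | C a a; A -> c a | c | a | C a a; C -> c a | c | a

Unit pairs: A ⇒* {C}; S ⇒* {A, C}.
For every A with A ⇒* B via unit rules, add B's non-unit alternatives to A; then delete every rule of the form X → Y.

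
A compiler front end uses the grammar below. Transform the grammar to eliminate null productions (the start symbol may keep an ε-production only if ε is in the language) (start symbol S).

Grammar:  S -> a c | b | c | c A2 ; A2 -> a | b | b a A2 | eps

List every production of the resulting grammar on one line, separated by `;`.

The nullable symbols are {A2}.
ε ∉ L(G), so no ε-production is kept.
Add the nullable-subset variants: A2 → b a A2 gives b a A2 | b a.

S -> a c | b | c | c A2; A2 -> a | b | b a A2 | b a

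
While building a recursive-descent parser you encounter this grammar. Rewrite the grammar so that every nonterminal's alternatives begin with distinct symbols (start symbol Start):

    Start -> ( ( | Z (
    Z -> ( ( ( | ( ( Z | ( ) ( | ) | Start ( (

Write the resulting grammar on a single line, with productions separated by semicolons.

Start -> ( ( | Z (; Z -> ) | Start ( ( | ( Z1; Z1 -> ) ( | ( Z11; Z11 -> ( | Z

Z has alternatives sharing prefix '(': factor to Z → ( Z1 with Z1 → ( ( | ( Z | ) (.
Z1 has alternatives sharing prefix '(': factor to Z1 → ( Z11 with Z11 → ( | Z.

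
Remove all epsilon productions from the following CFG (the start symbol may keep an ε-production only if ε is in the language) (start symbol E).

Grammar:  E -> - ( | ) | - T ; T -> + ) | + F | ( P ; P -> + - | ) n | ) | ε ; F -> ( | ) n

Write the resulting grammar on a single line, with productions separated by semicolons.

Nullable set = {P}.
ε ∉ L(G), so no ε-production is kept.
For each production, add variants omitting each subset of nullable occurrences: T → ( P gives ( P | (.

E -> - ( | ) | - T; T -> + ) | + F | ( P | (; P -> + - | ) n | ); F -> ( | ) n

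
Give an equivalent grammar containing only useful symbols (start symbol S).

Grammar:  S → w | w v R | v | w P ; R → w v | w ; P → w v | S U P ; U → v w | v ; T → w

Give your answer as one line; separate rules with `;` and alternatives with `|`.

Generating nonterminals: {P, R, S, T, U}.
Reachable from S after that: {P, R, S, U}.
Removed useless symbols: {T} and every production mentioning them.

S → w | w v R | v | w P; R → w v | w; P → w v | S U P; U → v w | v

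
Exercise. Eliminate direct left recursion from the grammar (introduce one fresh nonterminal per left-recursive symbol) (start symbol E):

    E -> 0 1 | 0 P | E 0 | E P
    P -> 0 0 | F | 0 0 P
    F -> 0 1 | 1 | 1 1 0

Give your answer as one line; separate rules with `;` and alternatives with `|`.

E is directly left-recursive.
For E: α = {0, P}, β = {0 1, 0 P}. Rewrite as E → β E' and E' → α E' | ε.

E -> 0 1 E' | 0 P E'; P -> 0 0 | F | 0 0 P; F -> 0 1 | 1 | 1 1 0; E' -> 0 E' | P E' | ε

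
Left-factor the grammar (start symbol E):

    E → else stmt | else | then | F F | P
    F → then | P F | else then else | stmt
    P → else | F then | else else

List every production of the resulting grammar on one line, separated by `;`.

E has alternatives sharing prefix 'else': factor to E → else E' with E' → stmt | ε.
P has alternatives sharing prefix 'else': factor to P → else P' with P' → ε | else.

E → then | F F | P | else E'; F → then | P F | else then else | stmt; P → F then | else P'; E' → stmt | ε; P' → ε | else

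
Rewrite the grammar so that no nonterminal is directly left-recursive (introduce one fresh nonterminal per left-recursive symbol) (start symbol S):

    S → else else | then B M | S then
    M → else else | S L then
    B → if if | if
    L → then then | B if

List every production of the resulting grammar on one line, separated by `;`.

Left recursion appears on S.
For S: α = {then}, β = {else else, then B M}. Rewrite as S → β S' and S' → α S' | ε.

S → else else S' | then B M S'; M → else else | S L then; B → if if | if; L → then then | B if; S' → then S' | eps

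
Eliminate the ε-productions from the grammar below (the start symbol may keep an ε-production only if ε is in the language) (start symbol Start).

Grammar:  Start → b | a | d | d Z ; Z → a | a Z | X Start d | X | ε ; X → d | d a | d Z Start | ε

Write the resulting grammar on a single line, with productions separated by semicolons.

Nullable nonterminals: {X, Z}.
ε ∉ L(G), so no ε-production is kept.
Expand every rule over subsets of its nullable positions: Z → X Start d gives X Start d | Start d. X → d Z Start gives d Z Start | d Start.

Start → b | a | d | d Z; Z → a | a Z | X Start d | Start d | X; X → d | d a | d Z Start | d Start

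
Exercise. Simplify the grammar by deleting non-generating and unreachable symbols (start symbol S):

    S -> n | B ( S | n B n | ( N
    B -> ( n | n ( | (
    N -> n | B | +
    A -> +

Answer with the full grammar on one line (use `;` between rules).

S -> n | B ( S | n B n | ( N; B -> ( n | n ( | (; N -> n | B | +

Generating nonterminals: {A, B, N, S}.
Reachable from S after that: {B, N, S}.
Removed useless symbols: {A} and every production mentioning them.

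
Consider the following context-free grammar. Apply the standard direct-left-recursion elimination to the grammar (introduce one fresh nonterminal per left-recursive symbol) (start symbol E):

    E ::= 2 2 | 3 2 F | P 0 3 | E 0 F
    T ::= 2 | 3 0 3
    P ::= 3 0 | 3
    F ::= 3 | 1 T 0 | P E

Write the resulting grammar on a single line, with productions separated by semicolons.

E ::= 2 2 E' | 3 2 F E' | P 0 3 E'; T ::= 2 | 3 0 3; P ::= 3 0 | 3; F ::= 3 | 1 T 0 | P E; E' ::= 0 F E' | ε

Directly left-recursive nonterminal: E.
For E: α = {0 F}, β = {2 2, 3 2 F, P 0 3}. Rewrite as E → β E' and E' → α E' | ε.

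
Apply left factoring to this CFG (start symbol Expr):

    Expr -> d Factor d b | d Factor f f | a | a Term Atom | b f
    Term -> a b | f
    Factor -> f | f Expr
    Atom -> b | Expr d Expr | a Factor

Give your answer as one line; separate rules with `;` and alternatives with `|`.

Expr has alternatives sharing prefix 'd Factor': factor to Expr → d Factor Expr1 with Expr1 → d b | f f.
Expr has alternatives sharing prefix 'a': factor to Expr → a Expr2 with Expr2 → ε | Term Atom.
Factor has alternatives sharing prefix 'f': factor to Factor → f Factor1 with Factor1 → ε | Expr.

Expr -> b f | d Factor Expr1 | a Expr2; Term -> a b | f; Factor -> f Factor1; Atom -> b | Expr d Expr | a Factor; Expr1 -> d b | f f; Expr2 -> eps | Term Atom; Factor1 -> eps | Expr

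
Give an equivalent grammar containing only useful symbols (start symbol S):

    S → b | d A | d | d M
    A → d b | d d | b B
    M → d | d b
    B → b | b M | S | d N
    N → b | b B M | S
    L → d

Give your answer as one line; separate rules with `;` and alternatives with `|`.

S → b | d A | d | d M; A → d b | d d | b B; M → d | d b; B → b | b M | S | d N; N → b | b B M | S

Generating nonterminals: {A, B, L, M, N, S}.
Reachable from S after that: {A, B, M, N, S}.
Removed useless symbols: {L} and every production mentioning them.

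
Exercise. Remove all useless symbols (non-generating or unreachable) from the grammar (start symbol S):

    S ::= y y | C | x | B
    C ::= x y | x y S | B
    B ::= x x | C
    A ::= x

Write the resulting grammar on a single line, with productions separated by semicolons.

Generating nonterminals: {A, B, C, S}.
Reachable from S after that: {B, C, S}.
Removed useless symbols: {A} and every production mentioning them.

S ::= y y | C | x | B; C ::= x y | x y S | B; B ::= x x | C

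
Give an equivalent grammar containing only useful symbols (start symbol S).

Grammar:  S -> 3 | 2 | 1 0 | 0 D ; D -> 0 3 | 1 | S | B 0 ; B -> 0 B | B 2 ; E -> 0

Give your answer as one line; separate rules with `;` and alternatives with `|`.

Generating nonterminals: {D, E, S}.
Reachable from S after that: {D, S}.
Removed useless symbols: {B, E} and every production mentioning them.

S -> 3 | 2 | 1 0 | 0 D; D -> 0 3 | 1 | S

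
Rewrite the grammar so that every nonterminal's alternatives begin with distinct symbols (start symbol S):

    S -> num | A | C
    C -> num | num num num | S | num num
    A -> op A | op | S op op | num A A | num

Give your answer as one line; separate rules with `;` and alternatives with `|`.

S -> num | A | C; C -> S | num C'; A -> S op op | op A' | num A''; C' -> epsilon | num C''; A' -> A | epsilon; A'' -> A A | epsilon; C'' -> num | epsilon

C has alternatives sharing prefix 'num': factor to C → num C' with C' → ε | num num | num.
A has alternatives sharing prefix 'op': factor to A → op A' with A' → A | ε.
A has alternatives sharing prefix 'num': factor to A → num A'' with A'' → A A | ε.
C' has alternatives sharing prefix 'num': factor to C' → num C'' with C'' → num | ε.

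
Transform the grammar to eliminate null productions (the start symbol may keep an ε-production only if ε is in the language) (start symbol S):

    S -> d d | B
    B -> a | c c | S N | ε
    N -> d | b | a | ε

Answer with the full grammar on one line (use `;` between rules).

Nullable set = {B, N, S}.
ε ∈ L(G) since S is nullable, so keep S → ε.
Expand every rule over subsets of its nullable positions: B → S N gives S N | S | N.

S -> d d | B | ε; B -> a | c c | S N | S | N; N -> d | b | a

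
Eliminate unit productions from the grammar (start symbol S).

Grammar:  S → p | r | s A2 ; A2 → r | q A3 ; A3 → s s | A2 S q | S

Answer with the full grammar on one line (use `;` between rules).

S → p | r | s A2; A2 → r | q A3; A3 → p | r | s A2 | s s | A2 S q

Unit pairs: A3 ⇒* {S}.
Replace each nonterminal's rules with the union of the non-unit rules of every nonterminal it unit-derives.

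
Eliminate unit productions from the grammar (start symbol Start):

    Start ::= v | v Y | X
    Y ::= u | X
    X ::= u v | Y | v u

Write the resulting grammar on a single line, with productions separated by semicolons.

Unit pairs: Start ⇒* {X, Y}; X ⇒* {Y}; Y ⇒* {X}.
For every A with A ⇒* B via unit rules, add B's non-unit alternatives to A; then delete every rule of the form X → Y.

Start ::= v | v Y | u v | v u | u; Y ::= u v | v u | u; X ::= u v | v u | u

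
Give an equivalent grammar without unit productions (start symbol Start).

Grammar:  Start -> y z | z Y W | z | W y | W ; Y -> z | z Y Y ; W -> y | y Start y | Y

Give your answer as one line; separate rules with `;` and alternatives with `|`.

Start -> y z | z Y W | z | W y | z Y Y | y | y Start y; Y -> z | z Y Y; W -> z | z Y Y | y | y Start y

Unit pairs: Start ⇒* {W, Y}; W ⇒* {Y}.
For every A with A ⇒* B via unit rules, add B's non-unit alternatives to A; then delete every rule of the form X → Y.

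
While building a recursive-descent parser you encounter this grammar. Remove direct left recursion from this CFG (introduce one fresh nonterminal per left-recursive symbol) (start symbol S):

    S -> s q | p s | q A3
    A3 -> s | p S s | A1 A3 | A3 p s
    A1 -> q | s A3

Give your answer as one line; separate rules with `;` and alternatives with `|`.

S -> s q | p s | q A3; A3 -> s A3' | p S s A3' | A1 A3 A3'; A1 -> q | s A3; A3' -> p s A3' | ε

A3 is directly left-recursive.
For A3: α = {p s}, β = {s, p S s, A1 A3}. Rewrite as A3 → β A3' and A3' → α A3' | ε.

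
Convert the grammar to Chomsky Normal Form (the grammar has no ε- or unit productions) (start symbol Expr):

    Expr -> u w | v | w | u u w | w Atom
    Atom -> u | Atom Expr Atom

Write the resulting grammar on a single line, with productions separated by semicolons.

Introduce a nonterminal for each terminal appearing in a rule of length ≥ 2: X1 → u, X2 → w.
Binarize each right-hand side of length ≥ 3 by chaining fresh nonterminals (Y1, Y2, …): affected rules were Expr → X1 X1 X2; Atom → Atom Expr Atom.

Expr -> X1 X2 | v | w | X1 Y1 | X2 Atom; Atom -> u | Atom Y2; X1 -> u; X2 -> w; Y1 -> X1 X2; Y2 -> Expr Atom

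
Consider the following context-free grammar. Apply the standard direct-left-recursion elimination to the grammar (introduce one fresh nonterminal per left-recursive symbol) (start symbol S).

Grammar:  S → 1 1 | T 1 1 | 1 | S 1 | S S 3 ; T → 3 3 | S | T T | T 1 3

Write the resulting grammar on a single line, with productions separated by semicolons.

S, T are directly left-recursive.
For S: α = {1, S 3}, β = {1 1, T 1 1, 1}. Rewrite as S → β S' and S' → α S' | ε.
For T: α = {T, 1 3}, β = {3 3, S}. Rewrite as T → β T' and T' → α T' | ε.

S → 1 1 S' | T 1 1 S' | 1 S'; T → 3 3 T' | S T'; S' → 1 S' | S 3 S' | ε; T' → T T' | 1 3 T' | ε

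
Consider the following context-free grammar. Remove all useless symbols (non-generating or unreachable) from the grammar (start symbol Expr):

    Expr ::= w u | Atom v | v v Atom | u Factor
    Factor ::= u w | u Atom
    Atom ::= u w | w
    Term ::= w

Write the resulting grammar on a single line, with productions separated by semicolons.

Generating nonterminals: {Atom, Expr, Factor, Term}.
Reachable from Expr after that: {Atom, Expr, Factor}.
Removed useless symbols: {Term} and every production mentioning them.

Expr ::= w u | Atom v | v v Atom | u Factor; Factor ::= u w | u Atom; Atom ::= u w | w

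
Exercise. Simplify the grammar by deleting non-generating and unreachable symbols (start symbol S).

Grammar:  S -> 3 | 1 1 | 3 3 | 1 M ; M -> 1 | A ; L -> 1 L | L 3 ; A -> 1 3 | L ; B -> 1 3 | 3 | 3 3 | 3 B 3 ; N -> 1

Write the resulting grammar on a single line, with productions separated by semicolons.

Generating nonterminals: {A, B, M, N, S}.
Reachable from S after that: {A, M, S}.
Removed useless symbols: {B, L, N} and every production mentioning them.

S -> 3 | 1 1 | 3 3 | 1 M; M -> 1 | A; A -> 1 3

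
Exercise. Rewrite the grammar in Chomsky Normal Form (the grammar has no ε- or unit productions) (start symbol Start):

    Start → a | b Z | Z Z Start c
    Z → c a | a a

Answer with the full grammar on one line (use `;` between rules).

Introduce a nonterminal for each terminal appearing in a rule of length ≥ 2: X1 → b, X2 → c, X3 → a.
Binarize each right-hand side of length ≥ 3 by chaining fresh nonterminals (Y1, Y2, …): affected rules were Start → Z Z Start X2.

Start → a | X1 Z | Z Y1; Z → X2 X3 | X3 X3; X1 → b; X2 → c; X3 → a; Y1 → Z Y2; Y2 → Start X2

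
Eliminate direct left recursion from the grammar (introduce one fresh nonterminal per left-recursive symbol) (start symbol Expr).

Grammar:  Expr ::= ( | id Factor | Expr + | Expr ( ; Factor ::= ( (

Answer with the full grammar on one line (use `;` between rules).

Directly left-recursive nonterminal: Expr.
For Expr: α = {+, (}, β = {(, id Factor}. Rewrite as Expr → β Expr1 and Expr1 → α Expr1 | ε.

Expr ::= ( Expr1 | id Factor Expr1; Factor ::= ( (; Expr1 ::= + Expr1 | ( Expr1 | epsilon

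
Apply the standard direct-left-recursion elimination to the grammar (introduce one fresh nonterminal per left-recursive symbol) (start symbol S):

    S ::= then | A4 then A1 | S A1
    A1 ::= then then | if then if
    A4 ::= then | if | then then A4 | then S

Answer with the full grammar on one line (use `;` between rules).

S is directly left-recursive.
For S: α = {A1}, β = {then, A4 then A1}. Rewrite as S → β S' and S' → α S' | ε.

S ::= then S' | A4 then A1 S'; A1 ::= then then | if then if; A4 ::= then | if | then then A4 | then S; S' ::= A1 S' | ε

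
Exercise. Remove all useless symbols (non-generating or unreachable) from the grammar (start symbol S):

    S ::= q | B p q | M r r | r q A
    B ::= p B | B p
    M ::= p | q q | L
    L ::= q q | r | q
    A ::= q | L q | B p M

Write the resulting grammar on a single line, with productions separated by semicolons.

S ::= q | M r r | r q A; M ::= p | q q | L; L ::= q q | r | q; A ::= q | L q

Generating nonterminals: {A, L, M, S}.
Reachable from S after that: {A, L, M, S}.
Removed useless symbols: {B} and every production mentioning them.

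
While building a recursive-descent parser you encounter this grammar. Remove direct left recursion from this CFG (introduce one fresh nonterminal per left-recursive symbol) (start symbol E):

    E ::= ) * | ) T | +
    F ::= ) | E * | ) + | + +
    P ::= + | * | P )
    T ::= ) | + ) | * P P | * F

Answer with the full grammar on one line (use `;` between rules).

Directly left-recursive nonterminal: P.
For P: α = {)}, β = {+, *}. Rewrite as P → β P' and P' → α P' | ε.

E ::= ) * | ) T | +; F ::= ) | E * | ) + | + +; P ::= + P' | * P'; T ::= ) | + ) | * P P | * F; P' ::= ) P' | epsilon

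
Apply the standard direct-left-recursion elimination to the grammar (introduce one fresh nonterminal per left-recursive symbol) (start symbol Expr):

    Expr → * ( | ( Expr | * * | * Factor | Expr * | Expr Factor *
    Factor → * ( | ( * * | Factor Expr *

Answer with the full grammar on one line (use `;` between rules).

Expr → * ( Expr1 | ( Expr Expr1 | * * Expr1 | * Factor Expr1; Factor → * ( Factor1 | ( * * Factor1; Expr1 → * Expr1 | Factor * Expr1 | eps; Factor1 → Expr * Factor1 | eps

Left recursion appears on Expr, Factor.
For Expr: α = {*, Factor *}, β = {* (, ( Expr, * *, * Factor}. Rewrite as Expr → β Expr1 and Expr1 → α Expr1 | ε.
For Factor: α = {Expr *}, β = {* (, ( * *}. Rewrite as Factor → β Factor1 and Factor1 → α Factor1 | ε.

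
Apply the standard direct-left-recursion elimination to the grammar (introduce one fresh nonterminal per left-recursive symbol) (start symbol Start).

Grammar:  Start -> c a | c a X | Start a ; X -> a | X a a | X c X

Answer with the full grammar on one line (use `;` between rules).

Start, X are directly left-recursive.
For Start: α = {a}, β = {c a, c a X}. Rewrite as Start → β Start1 and Start1 → α Start1 | ε.
For X: α = {a a, c X}, β = {a}. Rewrite as X → β X1 and X1 → α X1 | ε.

Start -> c a Start1 | c a X Start1; X -> a X1; Start1 -> a Start1 | ε; X1 -> a a X1 | c X X1 | ε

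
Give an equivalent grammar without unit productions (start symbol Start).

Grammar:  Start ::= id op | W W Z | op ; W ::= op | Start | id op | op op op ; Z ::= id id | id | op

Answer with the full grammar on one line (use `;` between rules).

Start ::= id op | W W Z | op; W ::= id op | W W Z | op | op op op; Z ::= id id | id | op

Unit pairs: W ⇒* {Start}.
For every A with A ⇒* B via unit rules, add B's non-unit alternatives to A; then delete every rule of the form X → Y.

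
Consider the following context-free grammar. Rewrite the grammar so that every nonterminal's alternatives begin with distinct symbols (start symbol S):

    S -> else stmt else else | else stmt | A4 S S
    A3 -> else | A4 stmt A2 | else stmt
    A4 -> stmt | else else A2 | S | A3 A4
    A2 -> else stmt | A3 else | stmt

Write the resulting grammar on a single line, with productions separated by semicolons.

S -> A4 S S | else stmt S'; A3 -> A4 stmt A2 | else A3'; A4 -> stmt | else else A2 | S | A3 A4; A2 -> else stmt | A3 else | stmt; S' -> else else | eps; A3' -> eps | stmt

S has alternatives sharing prefix 'else stmt': factor to S → else stmt S' with S' → else else | ε.
A3 has alternatives sharing prefix 'else': factor to A3 → else A3' with A3' → ε | stmt.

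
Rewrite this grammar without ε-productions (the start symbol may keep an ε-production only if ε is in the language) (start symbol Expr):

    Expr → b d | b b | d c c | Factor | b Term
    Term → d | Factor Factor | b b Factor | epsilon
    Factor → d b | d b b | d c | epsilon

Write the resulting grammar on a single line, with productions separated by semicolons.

The nullable symbols are {Expr, Factor, Term}.
ε ∈ L(G) since Expr is nullable, so keep Expr → ε.
Expand every rule over subsets of its nullable positions: Expr → b Term gives b Term | b. Term → Factor Factor gives Factor Factor | Factor. Term → b b Factor gives b b Factor | b b.

Expr → b d | b b | d c c | Factor | b Term | b | epsilon; Term → d | Factor Factor | Factor | b b Factor | b b; Factor → d b | d b b | d c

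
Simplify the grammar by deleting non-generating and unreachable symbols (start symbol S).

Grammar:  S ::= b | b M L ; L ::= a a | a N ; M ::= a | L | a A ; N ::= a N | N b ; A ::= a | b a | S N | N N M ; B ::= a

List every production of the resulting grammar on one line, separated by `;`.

Generating nonterminals: {A, B, L, M, S}.
Reachable from S after that: {A, L, M, S}.
Removed useless symbols: {B, N} and every production mentioning them.

S ::= b | b M L; L ::= a a; M ::= a | L | a A; A ::= a | b a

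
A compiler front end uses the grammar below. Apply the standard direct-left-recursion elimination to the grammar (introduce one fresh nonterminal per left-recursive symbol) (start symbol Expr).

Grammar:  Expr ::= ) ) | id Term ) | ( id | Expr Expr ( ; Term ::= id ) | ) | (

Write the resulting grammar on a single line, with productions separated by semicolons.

Left recursion appears on Expr.
For Expr: α = {Expr (}, β = {) ), id Term ), ( id}. Rewrite as Expr → β Expr1 and Expr1 → α Expr1 | ε.

Expr ::= ) ) Expr1 | id Term ) Expr1 | ( id Expr1; Term ::= id ) | ) | (; Expr1 ::= Expr ( Expr1 | epsilon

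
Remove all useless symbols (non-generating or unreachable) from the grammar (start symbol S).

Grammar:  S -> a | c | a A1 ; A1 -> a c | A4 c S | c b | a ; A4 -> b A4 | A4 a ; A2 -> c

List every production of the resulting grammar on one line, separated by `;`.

S -> a | c | a A1; A1 -> a c | c b | a

Generating nonterminals: {A1, A2, S}.
Reachable from S after that: {A1, S}.
Removed useless symbols: {A2, A4} and every production mentioning them.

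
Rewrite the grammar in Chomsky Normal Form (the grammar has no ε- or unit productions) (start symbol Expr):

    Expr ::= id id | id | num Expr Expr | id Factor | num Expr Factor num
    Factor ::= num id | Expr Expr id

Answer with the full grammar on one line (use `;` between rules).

Expr ::= X1 X1 | id | X2 Y1 | X1 Factor | X2 Y2; Factor ::= X2 X1 | Expr Y4; X1 ::= id; X2 ::= num; Y1 ::= Expr Expr; Y2 ::= Expr Y3; Y3 ::= Factor X2; Y4 ::= Expr X1

Introduce a nonterminal for each terminal appearing in a rule of length ≥ 2: X1 → id, X2 → num.
Binarize each right-hand side of length ≥ 3 by chaining fresh nonterminals (Y1, Y2, …): affected rules were Expr → X2 Expr Expr; Expr → X2 Expr Factor X2; Factor → Expr Expr X1.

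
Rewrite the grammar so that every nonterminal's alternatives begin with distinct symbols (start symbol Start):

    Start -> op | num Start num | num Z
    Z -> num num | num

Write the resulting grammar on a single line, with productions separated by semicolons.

Start -> op | num Start1; Z -> num Z1; Start1 -> Start num | Z; Z1 -> num | ε

Start has alternatives sharing prefix 'num': factor to Start → num Start1 with Start1 → Start num | Z.
Z has alternatives sharing prefix 'num': factor to Z → num Z1 with Z1 → num | ε.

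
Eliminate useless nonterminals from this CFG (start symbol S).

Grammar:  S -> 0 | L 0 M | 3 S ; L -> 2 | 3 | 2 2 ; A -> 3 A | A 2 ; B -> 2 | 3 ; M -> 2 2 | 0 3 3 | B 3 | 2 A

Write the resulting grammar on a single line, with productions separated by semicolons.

S -> 0 | L 0 M | 3 S; L -> 2 | 3 | 2 2; B -> 2 | 3; M -> 2 2 | 0 3 3 | B 3

Generating nonterminals: {B, L, M, S}.
Reachable from S after that: {B, L, M, S}.
Removed useless symbols: {A} and every production mentioning them.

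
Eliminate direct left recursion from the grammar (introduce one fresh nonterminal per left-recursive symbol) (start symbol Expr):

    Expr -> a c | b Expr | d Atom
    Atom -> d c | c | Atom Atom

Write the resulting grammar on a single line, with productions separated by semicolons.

Expr -> a c | b Expr | d Atom; Atom -> d c Atom1 | c Atom1; Atom1 -> Atom Atom1 | ε

Directly left-recursive nonterminal: Atom.
For Atom: α = {Atom}, β = {d c, c}. Rewrite as Atom → β Atom1 and Atom1 → α Atom1 | ε.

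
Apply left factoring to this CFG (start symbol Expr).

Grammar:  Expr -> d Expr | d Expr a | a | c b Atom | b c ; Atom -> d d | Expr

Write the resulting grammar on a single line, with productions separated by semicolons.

Expr -> a | c b Atom | b c | d Expr Expr1; Atom -> d d | Expr; Expr1 -> ε | a

Expr has alternatives sharing prefix 'd Expr': factor to Expr → d Expr Expr1 with Expr1 → ε | a.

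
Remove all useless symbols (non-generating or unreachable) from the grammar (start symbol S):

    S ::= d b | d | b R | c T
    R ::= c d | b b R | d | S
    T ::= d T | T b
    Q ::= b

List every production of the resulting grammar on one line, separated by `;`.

S ::= d b | d | b R; R ::= c d | b b R | d | S

Generating nonterminals: {Q, R, S}.
Reachable from S after that: {R, S}.
Removed useless symbols: {Q, T} and every production mentioning them.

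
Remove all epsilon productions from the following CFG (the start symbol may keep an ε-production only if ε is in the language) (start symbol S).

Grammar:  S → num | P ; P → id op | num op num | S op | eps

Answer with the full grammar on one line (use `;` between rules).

Nullable nonterminals: {P, S}.
ε ∈ L(G) since S is nullable, so keep S → ε.
For each production, add variants omitting each subset of nullable occurrences: P → S op gives S op | op.

S → num | P | ε; P → id op | num op num | S op | op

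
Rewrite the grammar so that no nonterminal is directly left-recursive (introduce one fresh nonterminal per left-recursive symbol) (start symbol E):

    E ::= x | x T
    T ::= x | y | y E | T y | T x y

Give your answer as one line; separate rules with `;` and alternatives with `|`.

E ::= x | x T; T ::= x T' | y T' | y E T'; T' ::= y T' | x y T' | ε

T is directly left-recursive.
For T: α = {y, x y}, β = {x, y, y E}. Rewrite as T → β T' and T' → α T' | ε.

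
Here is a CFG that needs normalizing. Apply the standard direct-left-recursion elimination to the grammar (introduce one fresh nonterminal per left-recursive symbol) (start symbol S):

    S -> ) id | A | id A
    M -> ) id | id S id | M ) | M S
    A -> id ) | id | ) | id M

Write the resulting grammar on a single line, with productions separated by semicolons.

S -> ) id | A | id A; M -> ) id M' | id S id M'; A -> id ) | id | ) | id M; M' -> ) M' | S M' | ε

Left recursion appears on M.
For M: α = {), S}, β = {) id, id S id}. Rewrite as M → β M' and M' → α M' | ε.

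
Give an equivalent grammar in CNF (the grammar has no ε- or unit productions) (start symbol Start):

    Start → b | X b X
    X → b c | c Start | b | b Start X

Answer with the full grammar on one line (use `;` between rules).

Introduce a nonterminal for each terminal appearing in a rule of length ≥ 2: X1 → b, X2 → c.
Binarize each right-hand side of length ≥ 3 by chaining fresh nonterminals (Y1, Y2, …): affected rules were Start → X X1 X; X → X1 Start X.

Start → b | X Y1; X → X1 X2 | X2 Start | b | X1 Y2; X1 → b; X2 → c; Y1 → X1 X; Y2 → Start X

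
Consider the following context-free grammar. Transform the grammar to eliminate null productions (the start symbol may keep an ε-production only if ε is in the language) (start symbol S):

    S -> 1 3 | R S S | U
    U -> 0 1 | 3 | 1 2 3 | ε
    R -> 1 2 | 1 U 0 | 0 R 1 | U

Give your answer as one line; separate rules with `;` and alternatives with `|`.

Nullable nonterminals: {R, S, U}.
ε ∈ L(G) since S is nullable, so keep S → ε.
Expand every rule over subsets of its nullable positions: S → R S S gives R S S | R S | R | S S. R → 1 U 0 gives 1 U 0 | 1 0. R → 0 R 1 gives 0 R 1 | 0 1.

S -> 1 3 | R S S | R S | R | S S | U | ε; U -> 0 1 | 3 | 1 2 3; R -> 1 2 | 1 U 0 | 1 0 | 0 R 1 | 0 1 | U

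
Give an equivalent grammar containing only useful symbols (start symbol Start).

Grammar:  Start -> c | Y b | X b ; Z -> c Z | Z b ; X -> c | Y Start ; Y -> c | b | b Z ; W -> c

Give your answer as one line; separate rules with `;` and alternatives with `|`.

Generating nonterminals: {Start, W, X, Y}.
Reachable from Start after that: {Start, X, Y}.
Removed useless symbols: {W, Z} and every production mentioning them.

Start -> c | Y b | X b; X -> c | Y Start; Y -> c | b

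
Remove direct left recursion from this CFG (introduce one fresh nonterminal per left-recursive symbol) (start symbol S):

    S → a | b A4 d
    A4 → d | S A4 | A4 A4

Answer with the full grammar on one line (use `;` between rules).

A4 is directly left-recursive.
For A4: α = {A4}, β = {d, S A4}. Rewrite as A4 → β A4' and A4' → α A4' | ε.

S → a | b A4 d; A4 → d A4' | S A4 A4'; A4' → A4 A4' | eps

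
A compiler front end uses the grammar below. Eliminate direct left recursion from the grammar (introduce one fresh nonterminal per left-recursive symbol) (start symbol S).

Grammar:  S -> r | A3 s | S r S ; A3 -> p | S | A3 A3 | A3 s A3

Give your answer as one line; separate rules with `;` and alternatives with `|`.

S -> r S' | A3 s S'; A3 -> p A3' | S A3'; S' -> r S S' | ε; A3' -> A3 A3' | s A3 A3' | ε

Directly left-recursive nonterminals: S, A3.
For S: α = {r S}, β = {r, A3 s}. Rewrite as S → β S' and S' → α S' | ε.
For A3: α = {A3, s A3}, β = {p, S}. Rewrite as A3 → β A3' and A3' → α A3' | ε.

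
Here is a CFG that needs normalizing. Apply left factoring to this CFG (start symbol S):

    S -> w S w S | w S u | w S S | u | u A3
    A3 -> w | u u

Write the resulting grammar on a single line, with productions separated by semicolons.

S -> w S S' | u S''; A3 -> w | u u; S' -> w S | u | S; S'' -> ε | A3

S has alternatives sharing prefix 'w S': factor to S → w S S' with S' → w S | u | S.
S has alternatives sharing prefix 'u': factor to S → u S'' with S'' → ε | A3.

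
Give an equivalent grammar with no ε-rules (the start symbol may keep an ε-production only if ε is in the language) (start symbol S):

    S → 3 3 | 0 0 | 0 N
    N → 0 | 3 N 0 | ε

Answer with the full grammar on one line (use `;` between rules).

S → 3 3 | 0 0 | 0 N | 0; N → 0 | 3 N 0 | 3 0

The nullable symbols are {N}.
ε ∉ L(G), so no ε-production is kept.
Expand every rule over subsets of its nullable positions: S → 0 N gives 0 N | 0. N → 3 N 0 gives 3 N 0 | 3 0.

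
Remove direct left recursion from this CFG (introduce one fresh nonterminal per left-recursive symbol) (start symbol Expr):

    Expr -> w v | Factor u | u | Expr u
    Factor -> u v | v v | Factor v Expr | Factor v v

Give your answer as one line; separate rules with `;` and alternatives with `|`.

Left recursion appears on Expr, Factor.
For Expr: α = {u}, β = {w v, Factor u, u}. Rewrite as Expr → β Expr1 and Expr1 → α Expr1 | ε.
For Factor: α = {v Expr, v v}, β = {u v, v v}. Rewrite as Factor → β Factor1 and Factor1 → α Factor1 | ε.

Expr -> w v Expr1 | Factor u Expr1 | u Expr1; Factor -> u v Factor1 | v v Factor1; Expr1 -> u Expr1 | ε; Factor1 -> v Expr Factor1 | v v Factor1 | ε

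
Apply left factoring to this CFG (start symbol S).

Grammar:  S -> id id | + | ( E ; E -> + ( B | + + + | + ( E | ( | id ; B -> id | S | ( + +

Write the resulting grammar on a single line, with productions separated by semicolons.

S -> id id | + | ( E; E -> ( | id | + E'; B -> id | S | ( + +; E' -> + + | ( E''; E'' -> B | E

E has alternatives sharing prefix '+': factor to E → + E' with E' → ( B | + + | ( E.
E' has alternatives sharing prefix '(': factor to E' → ( E'' with E'' → B | E.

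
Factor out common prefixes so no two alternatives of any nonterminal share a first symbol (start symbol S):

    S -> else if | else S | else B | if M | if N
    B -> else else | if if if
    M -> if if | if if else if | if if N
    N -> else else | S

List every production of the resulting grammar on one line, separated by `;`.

S -> else S' | if S''; B -> else else | if if if; M -> if if M'; N -> else else | S; S' -> if | S | B; S'' -> M | N; M' -> eps | else if | N

S has alternatives sharing prefix 'else': factor to S → else S' with S' → if | S | B.
S has alternatives sharing prefix 'if': factor to S → if S'' with S'' → M | N.
M has alternatives sharing prefix 'if if': factor to M → if if M' with M' → ε | else if | N.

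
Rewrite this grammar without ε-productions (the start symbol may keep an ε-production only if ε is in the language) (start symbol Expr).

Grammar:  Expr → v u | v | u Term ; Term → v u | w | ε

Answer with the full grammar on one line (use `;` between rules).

Expr → v u | v | u Term | u; Term → v u | w

The nullable symbols are {Term}.
ε ∉ L(G), so no ε-production is kept.
Expand every rule over subsets of its nullable positions: Expr → u Term gives u Term | u.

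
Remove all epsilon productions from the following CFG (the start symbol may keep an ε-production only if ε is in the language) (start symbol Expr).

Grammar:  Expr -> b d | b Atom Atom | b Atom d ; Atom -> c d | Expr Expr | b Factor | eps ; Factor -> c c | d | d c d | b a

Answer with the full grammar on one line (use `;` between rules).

Nullable nonterminals: {Atom}.
ε ∉ L(G), so no ε-production is kept.
For each production, add variants omitting each subset of nullable occurrences: Expr → b Atom Atom gives b Atom Atom | b Atom | b.

Expr -> b d | b Atom Atom | b Atom | b | b Atom d; Atom -> c d | Expr Expr | b Factor; Factor -> c c | d | d c d | b a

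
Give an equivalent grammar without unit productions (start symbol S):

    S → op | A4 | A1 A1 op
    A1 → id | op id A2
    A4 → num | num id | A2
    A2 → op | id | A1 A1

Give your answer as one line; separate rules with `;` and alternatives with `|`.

Unit pairs: A4 ⇒* {A2}; S ⇒* {A2, A4}.
For every A with A ⇒* B via unit rules, add B's non-unit alternatives to A; then delete every rule of the form X → Y.

S → num | num id | op | id | A1 A1 | A1 A1 op; A1 → id | op id A2; A4 → num | num id | op | id | A1 A1; A2 → op | id | A1 A1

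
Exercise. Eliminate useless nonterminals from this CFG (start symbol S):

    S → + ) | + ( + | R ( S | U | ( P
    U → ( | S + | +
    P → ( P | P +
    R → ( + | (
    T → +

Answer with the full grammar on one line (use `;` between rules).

S → + ) | + ( + | R ( S | U; U → ( | S + | +; R → ( + | (

Generating nonterminals: {R, S, T, U}.
Reachable from S after that: {R, S, U}.
Removed useless symbols: {P, T} and every production mentioning them.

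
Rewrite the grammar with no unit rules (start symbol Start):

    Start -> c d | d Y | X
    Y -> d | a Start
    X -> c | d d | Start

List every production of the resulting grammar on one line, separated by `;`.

Unit pairs: Start ⇒* {X}; X ⇒* {Start}.
Replace each nonterminal's rules with the union of the non-unit rules of every nonterminal it unit-derives.

Start -> c d | d Y | c | d d; Y -> d | a Start; X -> c d | d Y | c | d d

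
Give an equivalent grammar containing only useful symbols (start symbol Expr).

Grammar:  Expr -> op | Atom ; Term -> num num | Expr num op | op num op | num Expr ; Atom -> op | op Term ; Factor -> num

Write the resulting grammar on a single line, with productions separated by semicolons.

Expr -> op | Atom; Term -> num num | Expr num op | op num op | num Expr; Atom -> op | op Term

Generating nonterminals: {Atom, Expr, Factor, Term}.
Reachable from Expr after that: {Atom, Expr, Term}.
Removed useless symbols: {Factor} and every production mentioning them.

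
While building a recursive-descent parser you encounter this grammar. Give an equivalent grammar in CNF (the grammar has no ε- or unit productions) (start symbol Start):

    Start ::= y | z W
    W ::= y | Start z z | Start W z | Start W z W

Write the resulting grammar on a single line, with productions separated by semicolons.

Start ::= y | X1 W; W ::= y | Start Y1 | Start Y2 | Start Y3; X1 ::= z; Y1 ::= X1 X1; Y2 ::= W X1; Y3 ::= W Y4; Y4 ::= X1 W

Introduce a nonterminal for each terminal appearing in a rule of length ≥ 2: X1 → z.
Binarize each right-hand side of length ≥ 3 by chaining fresh nonterminals (Y1, Y2, …): affected rules were W → Start X1 X1; W → Start W X1; W → Start W X1 W.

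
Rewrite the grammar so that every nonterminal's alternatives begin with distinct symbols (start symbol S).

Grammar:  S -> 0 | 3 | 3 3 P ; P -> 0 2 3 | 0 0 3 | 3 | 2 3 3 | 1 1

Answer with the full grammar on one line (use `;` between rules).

S has alternatives sharing prefix '3': factor to S → 3 S' with S' → ε | 3 P.
P has alternatives sharing prefix '0': factor to P → 0 P' with P' → 2 3 | 0 3.

S -> 0 | 3 S'; P -> 3 | 2 3 3 | 1 1 | 0 P'; S' -> eps | 3 P; P' -> 2 3 | 0 3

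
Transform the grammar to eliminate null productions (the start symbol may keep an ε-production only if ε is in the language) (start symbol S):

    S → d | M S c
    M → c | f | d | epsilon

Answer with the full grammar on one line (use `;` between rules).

Nullable set = {M}.
ε ∉ L(G), so no ε-production is kept.
For each production, add variants omitting each subset of nullable occurrences: S → M S c gives M S c | S c.

S → d | M S c | S c; M → c | f | d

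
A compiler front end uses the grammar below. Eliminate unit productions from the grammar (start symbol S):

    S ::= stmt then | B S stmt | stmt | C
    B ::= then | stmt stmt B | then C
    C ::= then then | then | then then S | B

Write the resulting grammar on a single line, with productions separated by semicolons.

S ::= then | stmt stmt B | then C | then then | then then S | stmt then | B S stmt | stmt; B ::= then | stmt stmt B | then C; C ::= then | stmt stmt B | then C | then then | then then S

Unit pairs: C ⇒* {B}; S ⇒* {B, C}.
Replace each nonterminal's rules with the union of the non-unit rules of every nonterminal it unit-derives.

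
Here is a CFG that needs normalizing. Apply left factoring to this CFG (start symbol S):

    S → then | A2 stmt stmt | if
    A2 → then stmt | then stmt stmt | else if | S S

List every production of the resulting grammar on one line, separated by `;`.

A2 has alternatives sharing prefix 'then stmt': factor to A2 → then stmt A2' with A2' → ε | stmt.

S → then | A2 stmt stmt | if; A2 → else if | S S | then stmt A2'; A2' → ε | stmt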